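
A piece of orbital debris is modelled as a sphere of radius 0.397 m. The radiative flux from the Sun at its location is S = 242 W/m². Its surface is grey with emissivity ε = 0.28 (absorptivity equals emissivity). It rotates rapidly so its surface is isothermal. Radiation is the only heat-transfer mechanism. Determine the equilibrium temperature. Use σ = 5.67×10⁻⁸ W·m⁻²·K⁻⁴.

At equilibrium, absorbed power = emitted power.
Absorbing cross-section = πr² = 0.4951 m²; emitting surface = 4πr² = 1.981 m² (ratio 4).
εS·A_cross = εσ·A_surf·T⁴  ⇒  T⁴ = S/(4σ)   (ε cancels).
T⁴ = 242/(4·5.67×10⁻⁸) = 1.067×10⁹ K⁴.
T = (1.067×10⁹)^(1/4).

T ≈ 181 K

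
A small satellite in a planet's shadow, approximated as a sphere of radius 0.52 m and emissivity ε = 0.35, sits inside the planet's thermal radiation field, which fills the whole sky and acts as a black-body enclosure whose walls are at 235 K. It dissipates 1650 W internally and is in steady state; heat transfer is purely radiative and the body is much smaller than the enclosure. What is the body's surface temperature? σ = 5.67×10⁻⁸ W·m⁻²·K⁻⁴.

T ≈ 407 K

For a small grey body in a large enclosure, net radiated power = εσA(T⁴ − T_w⁴).
Steady state: P = εσA(T⁴ − T_w⁴) with A = 4πr² = 3.398 m².
T⁴ = P/(εσA) + T_w⁴ = 1650/(0.35·5.67×10⁻⁸·3.398) + (235)⁴
    = 2.447×10¹⁰ + 3.050×10⁹ = 2.752×10¹⁰ K⁴.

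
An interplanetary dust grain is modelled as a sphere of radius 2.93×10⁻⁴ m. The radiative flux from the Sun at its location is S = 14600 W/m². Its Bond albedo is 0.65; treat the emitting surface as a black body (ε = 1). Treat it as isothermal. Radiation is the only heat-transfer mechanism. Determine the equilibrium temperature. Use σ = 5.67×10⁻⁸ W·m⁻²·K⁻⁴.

T ≈ 387 K

At equilibrium, absorbed power = emitted power.
Absorbing cross-section = πr² = 2.697×10⁻⁷ m²; emitting surface = 4πr² = 1.079×10⁻⁶ m² (ratio 4).
(1−a)S·A_cross = εσ·A_surf·T⁴  ⇒  T⁴ = (1−a)S/(4σ).
T⁴ = 0.350·14600/(4·5.67×10⁻⁸) = 2.253×10¹⁰ K⁴.
T = (2.253×10¹⁰)^(1/4).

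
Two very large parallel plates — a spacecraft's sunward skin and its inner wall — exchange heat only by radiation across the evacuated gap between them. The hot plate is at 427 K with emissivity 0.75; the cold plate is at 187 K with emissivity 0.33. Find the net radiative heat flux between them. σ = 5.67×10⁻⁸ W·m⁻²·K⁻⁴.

q ≈ 540 W/m²

For two infinite grey parallel plates, q = σ(T₁⁴ − T₂⁴)/(1/ε₁ + 1/ε₂ − 1).
T₁⁴ − T₂⁴ = 3.324×10¹⁰ − 1.223×10⁹ = 3.202×10¹⁰ K⁴.
1/ε₁ + 1/ε₂ − 1 = 1.333 + 3.030 − 1 = 3.364.
q = 5.67×10⁻⁸ × 3.202×10¹⁰ / 3.364.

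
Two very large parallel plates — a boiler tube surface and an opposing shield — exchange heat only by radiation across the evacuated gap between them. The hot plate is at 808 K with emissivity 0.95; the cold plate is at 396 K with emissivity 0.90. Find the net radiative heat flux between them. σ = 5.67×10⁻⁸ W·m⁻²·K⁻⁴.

q ≈ 19600 W/m²

For two infinite grey parallel plates, q = σ(T₁⁴ − T₂⁴)/(1/ε₁ + 1/ε₂ − 1).
T₁⁴ − T₂⁴ = 4.262×10¹¹ − 2.459×10¹⁰ = 4.016×10¹¹ K⁴.
1/ε₁ + 1/ε₂ − 1 = 1.053 + 1.111 − 1 = 1.164.
q = 5.67×10⁻⁸ × 4.016×10¹¹ / 1.164.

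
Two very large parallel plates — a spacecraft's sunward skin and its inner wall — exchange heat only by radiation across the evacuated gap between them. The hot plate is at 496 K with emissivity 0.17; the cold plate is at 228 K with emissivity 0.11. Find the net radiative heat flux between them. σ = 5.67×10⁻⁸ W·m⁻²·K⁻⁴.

q ≈ 235 W/m²

For two infinite grey parallel plates, q = σ(T₁⁴ − T₂⁴)/(1/ε₁ + 1/ε₂ − 1).
T₁⁴ − T₂⁴ = 6.052×10¹⁰ − 2.702×10⁹ = 5.782×10¹⁰ K⁴.
1/ε₁ + 1/ε₂ − 1 = 5.882 + 9.091 − 1 = 13.97.
q = 5.67×10⁻⁸ × 5.782×10¹⁰ / 13.97.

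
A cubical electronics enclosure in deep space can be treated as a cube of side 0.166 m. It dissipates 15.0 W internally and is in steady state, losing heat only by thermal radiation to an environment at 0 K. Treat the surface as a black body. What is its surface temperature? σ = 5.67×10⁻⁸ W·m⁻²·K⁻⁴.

Steady state: internal power = radiated power, P = εσA T⁴.
Radiating area A = 6L² = 0.1653 m².
T⁴ = P/(εσA) = 15.0/(1.0·5.67×10⁻⁸·0.1653) = 1.600×10⁹ K⁴.
T = (1.600×10⁹)^(1/4).

T ≈ 200 K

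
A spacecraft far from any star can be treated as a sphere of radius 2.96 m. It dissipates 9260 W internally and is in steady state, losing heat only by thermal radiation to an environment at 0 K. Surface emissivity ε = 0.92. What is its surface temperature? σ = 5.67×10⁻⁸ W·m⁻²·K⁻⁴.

Steady state: internal power = radiated power, P = εσA T⁴.
Radiating area A = 4πr² = 110.1 m².
T⁴ = P/(εσA) = 9260/(0.92·5.67×10⁻⁸·110.1) = 1.612×10⁹ K⁴.
T = (1.612×10⁹)^(1/4).

T ≈ 200 K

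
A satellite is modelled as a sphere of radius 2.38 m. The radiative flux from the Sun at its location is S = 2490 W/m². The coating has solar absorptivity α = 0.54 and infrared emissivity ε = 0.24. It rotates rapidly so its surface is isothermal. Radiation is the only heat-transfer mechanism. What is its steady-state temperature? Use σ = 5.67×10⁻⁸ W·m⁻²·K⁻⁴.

T ≈ 396 K

At equilibrium, absorbed power = emitted power.
Absorbing cross-section = πr² = 17.80 m²; emitting surface = 4πr² = 71.18 m² (ratio 4).
αS·A_cross = εσ·A_surf·T⁴  ⇒  T⁴ = αS/(ε·4σ).
T⁴ = 0.540·2490/(0.24·4·5.67×10⁻⁸) = 2.470×10¹⁰ K⁴.
T = (2.470×10¹⁰)^(1/4).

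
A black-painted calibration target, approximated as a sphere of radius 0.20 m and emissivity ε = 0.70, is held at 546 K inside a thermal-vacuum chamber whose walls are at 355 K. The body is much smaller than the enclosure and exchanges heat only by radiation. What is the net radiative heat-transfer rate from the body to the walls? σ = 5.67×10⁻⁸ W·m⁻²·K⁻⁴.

P_net ≈ 1460 W

For a small grey body in a large enclosure: P_net = εσA(T_body⁴ − T_wall⁴).
A = 4πr² = 0.5027 m²; T_body⁴ − T_wall⁴ = 8.887×10¹⁰ − 1.588×10¹⁰ = 7.299×10¹⁰ K⁴.
|P_net| = 0.70·5.67×10⁻⁸·0.5027·7.299×10¹⁰.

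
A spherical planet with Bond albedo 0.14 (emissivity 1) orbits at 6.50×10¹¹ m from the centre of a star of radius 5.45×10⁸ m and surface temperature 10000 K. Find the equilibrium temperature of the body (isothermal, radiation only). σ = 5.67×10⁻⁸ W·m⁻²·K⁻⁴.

The star's surface emits σT_*⁴; at distance d the flux is S = σT_*⁴(R_*/d)².
S = 5.67×10⁻⁸·(10000)⁴·(5.45×10⁸/6.50×10¹¹)² = 398.6 W/m².
For an isothermal sphere T⁴ = (1−a)S/(4σ) = 1.511×10⁹ K⁴.

T ≈ 197 K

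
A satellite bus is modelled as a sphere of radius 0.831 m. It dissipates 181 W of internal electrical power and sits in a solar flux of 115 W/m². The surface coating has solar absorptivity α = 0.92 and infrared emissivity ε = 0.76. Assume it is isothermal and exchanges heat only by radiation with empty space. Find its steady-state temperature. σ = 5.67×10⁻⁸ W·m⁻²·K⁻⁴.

At steady state, absorbed solar power + internal power = radiated power.
Absorbed: α·S·A_cross = 0.92·115·2.169 = 229.5 W (cross-section πr²).
Total input = 229.5 + 181 = 410.5 W.
Radiated: εσ·A_surf·T⁴ with A_surf = 4πr² = 8.678 m².
T⁴ = 410.5/(0.76·5.67×10⁻⁸·8.678) = 1.098×10⁹ K⁴.

T ≈ 182 K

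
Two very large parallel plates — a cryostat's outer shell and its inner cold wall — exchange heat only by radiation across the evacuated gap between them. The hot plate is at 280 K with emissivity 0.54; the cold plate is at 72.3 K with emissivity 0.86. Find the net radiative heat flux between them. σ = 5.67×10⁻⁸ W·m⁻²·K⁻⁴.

For two infinite grey parallel plates, q = σ(T₁⁴ − T₂⁴)/(1/ε₁ + 1/ε₂ − 1).
T₁⁴ − T₂⁴ = 6.147×10⁹ − 2.732×10⁷ = 6.119×10⁹ K⁴.
1/ε₁ + 1/ε₂ − 1 = 1.852 + 1.163 − 1 = 2.015.
q = 5.67×10⁻⁸ × 6.119×10⁹ / 2.015.

q ≈ 172 W/m²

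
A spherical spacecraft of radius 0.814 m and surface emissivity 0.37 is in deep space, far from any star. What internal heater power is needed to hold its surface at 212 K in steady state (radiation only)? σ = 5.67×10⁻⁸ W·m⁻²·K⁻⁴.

P ≈ 353 W

P = εσ·4πr²·T⁴.
4πr² = 8.326 m²; T⁴ = 2.020×10⁹ K⁴.
P = 0.37·5.67×10⁻⁸·8.326·2.020×10⁹.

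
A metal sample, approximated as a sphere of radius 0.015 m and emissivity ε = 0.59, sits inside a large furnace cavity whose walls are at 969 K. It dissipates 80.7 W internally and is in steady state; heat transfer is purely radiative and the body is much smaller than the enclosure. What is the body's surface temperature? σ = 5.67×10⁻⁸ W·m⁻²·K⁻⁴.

For a small grey body in a large enclosure, net radiated power = εσA(T⁴ − T_w⁴).
Steady state: P = εσA(T⁴ − T_w⁴) with A = 4πr² = 0.002827 m².
T⁴ = P/(εσA) + T_w⁴ = 80.7/(0.59·5.67×10⁻⁸·0.002827) + (969)⁴
    = 8.532×10¹¹ + 8.816×10¹¹ = 1.735×10¹² K⁴.

T ≈ 1150 K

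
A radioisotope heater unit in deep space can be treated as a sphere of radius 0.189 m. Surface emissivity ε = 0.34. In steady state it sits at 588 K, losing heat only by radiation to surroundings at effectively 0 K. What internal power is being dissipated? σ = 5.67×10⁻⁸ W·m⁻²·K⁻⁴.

P ≈ 1030 W

Steady state: P = εσA T⁴.
A = 4πr² = 0.4489 m²; T⁴ = (588)⁴ = 1.195×10¹¹ K⁴.
P = 0.34 × 5.67×10⁻⁸ × 0.4489 × 1.195×10¹¹.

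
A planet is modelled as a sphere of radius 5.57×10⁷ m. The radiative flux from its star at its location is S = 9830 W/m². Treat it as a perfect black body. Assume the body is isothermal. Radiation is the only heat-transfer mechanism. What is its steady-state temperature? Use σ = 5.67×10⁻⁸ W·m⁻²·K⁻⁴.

T ≈ 456 K

At equilibrium, absorbed power = emitted power.
Absorbing cross-section = πr² = 9.747×10¹⁵ m²; emitting surface = 4πr² = 3.899×10¹⁶ m² (ratio 4).
S·A_cross = εσ·A_surf·T⁴  ⇒  T⁴ = S/(4σ).
T⁴ = 1.00·9830/(4·5.67×10⁻⁸) = 4.334×10¹⁰ K⁴.
T = (4.334×10¹⁰)^(1/4).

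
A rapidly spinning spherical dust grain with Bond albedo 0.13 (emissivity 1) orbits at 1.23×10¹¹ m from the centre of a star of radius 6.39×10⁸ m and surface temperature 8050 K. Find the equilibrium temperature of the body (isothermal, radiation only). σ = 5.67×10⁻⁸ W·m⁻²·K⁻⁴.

The star's surface emits σT_*⁴; at distance d the flux is S = σT_*⁴(R_*/d)².
S = 5.67×10⁻⁸·(8050)⁴·(6.39×10⁸/1.23×10¹¹)² = 6426 W/m².
For an isothermal sphere T⁴ = (1−a)S/(4σ) = 2.465×10¹⁰ K⁴.

T ≈ 396 K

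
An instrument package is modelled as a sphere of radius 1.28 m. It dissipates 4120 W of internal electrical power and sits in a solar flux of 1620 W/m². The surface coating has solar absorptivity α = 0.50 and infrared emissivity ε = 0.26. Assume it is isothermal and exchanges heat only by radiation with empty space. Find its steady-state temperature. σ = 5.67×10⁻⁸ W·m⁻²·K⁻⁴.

T ≈ 407 K

At steady state, absorbed solar power + internal power = radiated power.
Absorbed: α·S·A_cross = 0.50·1620·5.147 = 4169 W (cross-section πr²).
Total input = 4169 + 4120 = 8289 W.
Radiated: εσ·A_surf·T⁴ with A_surf = 4πr² = 20.59 m².
T⁴ = 8289/(0.26·5.67×10⁻⁸·20.59) = 2.731×10¹⁰ K⁴.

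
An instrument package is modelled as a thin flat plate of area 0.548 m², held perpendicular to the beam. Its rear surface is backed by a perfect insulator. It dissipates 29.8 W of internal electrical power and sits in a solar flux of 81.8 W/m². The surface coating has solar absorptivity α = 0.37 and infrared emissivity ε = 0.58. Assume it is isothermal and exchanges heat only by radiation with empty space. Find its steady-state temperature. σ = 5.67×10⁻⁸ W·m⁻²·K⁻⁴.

At steady state, absorbed solar power + internal power = radiated power.
Absorbed: α·S·A_cross = 0.37·81.8·0.5480 = 16.59 W (cross-section A).
Total input = 16.59 + 29.8 = 46.39 W.
Radiated: εσ·A_surf·T⁴ with A_surf = A = 0.5480 m².
T⁴ = 46.39/(0.58·5.67×10⁻⁸·0.5480) = 2.574×10⁹ K⁴.

T ≈ 225 K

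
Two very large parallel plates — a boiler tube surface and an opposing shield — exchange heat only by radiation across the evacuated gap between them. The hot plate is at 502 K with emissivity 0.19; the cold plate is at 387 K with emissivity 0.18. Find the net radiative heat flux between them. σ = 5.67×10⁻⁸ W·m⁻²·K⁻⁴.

For two infinite grey parallel plates, q = σ(T₁⁴ − T₂⁴)/(1/ε₁ + 1/ε₂ − 1).
T₁⁴ − T₂⁴ = 6.351×10¹⁰ − 2.243×10¹⁰ = 4.108×10¹⁰ K⁴.
1/ε₁ + 1/ε₂ − 1 = 5.263 + 5.556 − 1 = 9.819.
q = 5.67×10⁻⁸ × 4.108×10¹⁰ / 9.819.

q ≈ 237 W/m²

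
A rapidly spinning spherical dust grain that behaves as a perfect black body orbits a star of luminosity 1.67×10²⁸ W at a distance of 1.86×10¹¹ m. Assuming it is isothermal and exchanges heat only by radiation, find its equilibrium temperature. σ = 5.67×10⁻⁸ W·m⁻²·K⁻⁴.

First find the stellar flux at distance d: S = L/(4πd²) = 1.67×10²⁸/(4π·(1.86×10¹¹)²) = 38410 W/m².
For an isothermal sphere, absorbed (1−a)S·πr² = emitted σ·4πr²·T⁴, so T⁴ = (1−a)S/(4σ).
T⁴ = 1.00·38410/(4·5.67×10⁻⁸) = 1.694×10¹¹ K⁴.

T ≈ 642 K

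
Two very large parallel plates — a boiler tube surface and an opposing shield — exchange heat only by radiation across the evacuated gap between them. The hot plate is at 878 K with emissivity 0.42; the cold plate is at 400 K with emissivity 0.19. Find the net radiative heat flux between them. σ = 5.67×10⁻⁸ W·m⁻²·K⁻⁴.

q ≈ 4850 W/m²

For two infinite grey parallel plates, q = σ(T₁⁴ − T₂⁴)/(1/ε₁ + 1/ε₂ − 1).
T₁⁴ − T₂⁴ = 5.943×10¹¹ − 2.560×10¹⁰ = 5.687×10¹¹ K⁴.
1/ε₁ + 1/ε₂ − 1 = 2.381 + 5.263 − 1 = 6.644.
q = 5.67×10⁻⁸ × 5.687×10¹¹ / 6.644.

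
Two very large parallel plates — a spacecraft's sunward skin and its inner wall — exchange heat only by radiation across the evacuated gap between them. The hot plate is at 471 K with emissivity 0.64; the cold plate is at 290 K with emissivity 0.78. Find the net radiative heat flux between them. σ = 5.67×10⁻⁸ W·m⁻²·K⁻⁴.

For two infinite grey parallel plates, q = σ(T₁⁴ − T₂⁴)/(1/ε₁ + 1/ε₂ − 1).
T₁⁴ − T₂⁴ = 4.921×10¹⁰ − 7.073×10⁹ = 4.214×10¹⁰ K⁴.
1/ε₁ + 1/ε₂ − 1 = 1.562 + 1.282 − 1 = 1.845.
q = 5.67×10⁻⁸ × 4.214×10¹⁰ / 1.845.

q ≈ 1300 W/m²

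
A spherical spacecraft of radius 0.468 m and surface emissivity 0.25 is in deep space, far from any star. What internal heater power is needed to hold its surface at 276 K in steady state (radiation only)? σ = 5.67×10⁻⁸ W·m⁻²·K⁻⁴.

P ≈ 226 W

P = εσ·4πr²·T⁴.
4πr² = 2.752 m²; T⁴ = 5.803×10⁹ K⁴.
P = 0.25·5.67×10⁻⁸·2.752·5.803×10⁹.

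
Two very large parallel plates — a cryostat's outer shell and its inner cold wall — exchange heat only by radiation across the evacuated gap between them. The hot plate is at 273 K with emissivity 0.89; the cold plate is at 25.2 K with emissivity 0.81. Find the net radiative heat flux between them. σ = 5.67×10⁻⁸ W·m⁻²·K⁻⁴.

For two infinite grey parallel plates, q = σ(T₁⁴ − T₂⁴)/(1/ε₁ + 1/ε₂ − 1).
T₁⁴ − T₂⁴ = 5.555×10⁹ − 4.033×10⁵ = 5.554×10⁹ K⁴.
1/ε₁ + 1/ε₂ − 1 = 1.124 + 1.235 − 1 = 1.358.
q = 5.67×10⁻⁸ × 5.554×10⁹ / 1.358.

q ≈ 232 W/m²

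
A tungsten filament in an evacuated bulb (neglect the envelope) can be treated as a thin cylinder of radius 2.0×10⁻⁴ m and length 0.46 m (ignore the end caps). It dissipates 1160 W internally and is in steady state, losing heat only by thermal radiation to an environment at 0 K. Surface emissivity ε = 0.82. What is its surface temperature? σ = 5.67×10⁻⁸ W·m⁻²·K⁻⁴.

T ≈ 2560 K

Steady state: internal power = radiated power, P = εσA T⁴.
Radiating area A = 2πrL = 5.781×10⁻⁴ m².
T⁴ = P/(εσA) = 1160/(0.82·5.67×10⁻⁸·5.781×10⁻⁴) = 4.316×10¹³ K⁴.
T = (4.316×10¹³)^(1/4).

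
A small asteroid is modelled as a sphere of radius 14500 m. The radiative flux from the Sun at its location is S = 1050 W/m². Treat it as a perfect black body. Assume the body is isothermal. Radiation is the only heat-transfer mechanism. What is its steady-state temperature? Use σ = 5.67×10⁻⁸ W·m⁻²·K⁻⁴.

At equilibrium, absorbed power = emitted power.
Absorbing cross-section = πr² = 6.605×10⁸ m²; emitting surface = 4πr² = 2.642×10⁹ m² (ratio 4).
S·A_cross = εσ·A_surf·T⁴  ⇒  T⁴ = S/(4σ).
T⁴ = 1.00·1050/(4·5.67×10⁻⁸) = 4.630×10⁹ K⁴.
T = (4.630×10⁹)^(1/4).

T ≈ 261 K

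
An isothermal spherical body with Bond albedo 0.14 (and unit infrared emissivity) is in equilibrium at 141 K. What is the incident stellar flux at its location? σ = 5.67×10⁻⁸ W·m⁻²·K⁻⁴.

(1−a)S·πr² = σ·4πr²·T⁴ ⇒ S = 4σT⁴/(1−a).
S = 4·5.67×10⁻⁸·3.953×10⁸/0.860.

S ≈ 104 W/m²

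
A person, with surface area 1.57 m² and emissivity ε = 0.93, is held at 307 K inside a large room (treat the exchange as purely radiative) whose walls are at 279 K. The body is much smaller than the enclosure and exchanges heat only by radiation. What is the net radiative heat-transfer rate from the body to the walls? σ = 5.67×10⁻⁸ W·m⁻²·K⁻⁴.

P_net ≈ 234 W

For a small grey body in a large enclosure: P_net = εσA(T_body⁴ − T_wall⁴).
A = 1.57 m²; T_body⁴ − T_wall⁴ = 8.883×10⁹ − 6.059×10⁹ = 2.824×10⁹ K⁴.
|P_net| = 0.93·5.67×10⁻⁸·1.570·2.824×10⁹.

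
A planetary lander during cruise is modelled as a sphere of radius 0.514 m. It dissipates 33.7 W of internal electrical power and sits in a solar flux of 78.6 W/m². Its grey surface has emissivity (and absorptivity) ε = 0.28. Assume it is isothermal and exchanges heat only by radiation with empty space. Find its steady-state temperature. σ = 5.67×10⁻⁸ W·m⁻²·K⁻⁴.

T ≈ 177 K

At steady state, absorbed solar power + internal power = radiated power.
Absorbed: α·S·A_cross = 0.28·78.6·0.8300 = 18.27 W (cross-section πr²).
Total input = 18.27 + 33.7 = 51.97 W.
Radiated: εσ·A_surf·T⁴ with A_surf = 4πr² = 3.320 m².
T⁴ = 51.97/(0.28·5.67×10⁻⁸·3.320) = 9.859×10⁸ K⁴.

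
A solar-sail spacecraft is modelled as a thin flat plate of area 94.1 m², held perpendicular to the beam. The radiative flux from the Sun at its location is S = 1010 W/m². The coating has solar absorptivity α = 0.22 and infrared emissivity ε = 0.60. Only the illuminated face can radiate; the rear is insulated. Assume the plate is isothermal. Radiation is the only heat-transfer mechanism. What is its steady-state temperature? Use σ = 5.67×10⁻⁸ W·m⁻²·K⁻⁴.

T ≈ 284 K

At equilibrium, absorbed power = emitted power.
Absorbing cross-section = A = 94.10 m²; emitting surface = A = 94.10 m² (ratio 1).
αS·A_cross = εσ·A_surf·T⁴  ⇒  T⁴ = αS/(ε·1σ).
T⁴ = 0.220·1010/(0.60·1·5.67×10⁻⁸) = 6.531×10⁹ K⁴.
T = (6.531×10⁹)^(1/4).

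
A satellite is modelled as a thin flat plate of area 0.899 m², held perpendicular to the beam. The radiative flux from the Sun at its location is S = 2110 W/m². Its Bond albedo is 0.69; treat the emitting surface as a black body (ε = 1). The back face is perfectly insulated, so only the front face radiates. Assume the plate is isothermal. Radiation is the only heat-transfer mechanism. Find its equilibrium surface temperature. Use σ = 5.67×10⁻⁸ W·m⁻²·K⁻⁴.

T ≈ 328 K

At equilibrium, absorbed power = emitted power.
Absorbing cross-section = A = 0.8990 m²; emitting surface = A = 0.8990 m² (ratio 1).
(1−a)S·A_cross = εσ·A_surf·T⁴  ⇒  T⁴ = (1−a)S/(1σ).
T⁴ = 0.310·2110/(1·5.67×10⁻⁸) = 1.154×10¹⁰ K⁴.
T = (1.154×10¹⁰)^(1/4).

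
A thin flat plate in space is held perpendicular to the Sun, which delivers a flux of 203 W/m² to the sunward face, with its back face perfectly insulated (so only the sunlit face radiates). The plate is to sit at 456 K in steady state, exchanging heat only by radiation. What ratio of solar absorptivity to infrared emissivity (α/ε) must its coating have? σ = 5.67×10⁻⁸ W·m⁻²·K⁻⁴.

α/ε ≈ 12.1

Balance: αS·A = εσ·1A·T⁴ ⇒ α/ε = σT⁴/S.
α/ε = 5.67×10⁻⁸·(456)⁴/203 = 5.67×10⁻⁸·4.324×10¹⁰/203.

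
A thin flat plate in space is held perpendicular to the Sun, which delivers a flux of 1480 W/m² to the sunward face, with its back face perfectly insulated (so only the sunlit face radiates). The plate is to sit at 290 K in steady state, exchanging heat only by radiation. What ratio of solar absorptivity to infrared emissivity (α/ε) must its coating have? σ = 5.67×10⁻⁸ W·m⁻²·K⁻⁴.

α/ε ≈ 0.271

Balance: αS·A = εσ·1A·T⁴ ⇒ α/ε = σT⁴/S.
α/ε = 5.67×10⁻⁸·(290)⁴/1480 = 5.67×10⁻⁸·7.073×10⁹/1480.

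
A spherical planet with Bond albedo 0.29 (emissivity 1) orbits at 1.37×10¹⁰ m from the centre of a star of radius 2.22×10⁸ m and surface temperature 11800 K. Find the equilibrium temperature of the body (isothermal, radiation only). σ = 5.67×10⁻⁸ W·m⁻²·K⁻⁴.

The star's surface emits σT_*⁴; at distance d the flux is S = σT_*⁴(R_*/d)².
S = 5.67×10⁻⁸·(11800)⁴·(2.22×10⁸/1.37×10¹⁰)² = 2.887×10⁵ W/m².
For an isothermal sphere T⁴ = (1−a)S/(4σ) = 9.036×10¹¹ K⁴.

T ≈ 975 K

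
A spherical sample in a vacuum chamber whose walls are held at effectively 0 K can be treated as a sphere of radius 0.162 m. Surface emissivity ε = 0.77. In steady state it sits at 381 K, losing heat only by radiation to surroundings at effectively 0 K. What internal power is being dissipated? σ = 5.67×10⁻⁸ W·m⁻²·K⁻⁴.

Steady state: P = εσA T⁴.
A = 4πr² = 0.3298 m²; T⁴ = (381)⁴ = 2.107×10¹⁰ K⁴.
P = 0.77 × 5.67×10⁻⁸ × 0.3298 × 2.107×10¹⁰.

P ≈ 303 W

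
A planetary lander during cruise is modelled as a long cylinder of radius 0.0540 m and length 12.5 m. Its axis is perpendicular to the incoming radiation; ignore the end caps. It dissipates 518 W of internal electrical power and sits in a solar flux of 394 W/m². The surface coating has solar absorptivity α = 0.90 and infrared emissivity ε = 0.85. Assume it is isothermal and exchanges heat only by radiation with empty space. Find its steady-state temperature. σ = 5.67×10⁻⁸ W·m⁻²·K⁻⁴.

T ≈ 264 K

At steady state, absorbed solar power + internal power = radiated power.
Absorbed: α·S·A_cross = 0.90·394·1.350 = 478.7 W (cross-section 2rL).
Total input = 478.7 + 518 = 996.7 W.
Radiated: εσ·A_surf·T⁴ with A_surf = 2πrL = 4.241 m².
T⁴ = 996.7/(0.85·5.67×10⁻⁸·4.241) = 4.876×10⁹ K⁴.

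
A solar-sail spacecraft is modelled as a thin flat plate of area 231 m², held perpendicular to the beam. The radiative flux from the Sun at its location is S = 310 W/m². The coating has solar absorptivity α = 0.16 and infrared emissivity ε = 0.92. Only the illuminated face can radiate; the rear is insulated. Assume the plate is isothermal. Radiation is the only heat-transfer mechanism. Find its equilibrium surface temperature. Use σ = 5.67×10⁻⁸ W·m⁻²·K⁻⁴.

T ≈ 176 K

At equilibrium, absorbed power = emitted power.
Absorbing cross-section = A = 231.0 m²; emitting surface = A = 231.0 m² (ratio 1).
αS·A_cross = εσ·A_surf·T⁴  ⇒  T⁴ = αS/(ε·1σ).
T⁴ = 0.160·310/(0.92·1·5.67×10⁻⁸) = 9.508×10⁸ K⁴.
T = (9.508×10⁸)^(1/4).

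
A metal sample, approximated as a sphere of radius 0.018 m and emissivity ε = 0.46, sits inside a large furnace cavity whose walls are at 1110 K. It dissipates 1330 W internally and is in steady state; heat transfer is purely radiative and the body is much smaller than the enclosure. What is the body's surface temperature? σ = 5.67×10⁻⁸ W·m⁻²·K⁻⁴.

For a small grey body in a large enclosure, net radiated power = εσA(T⁴ − T_w⁴).
Steady state: P = εσA(T⁴ − T_w⁴) with A = 4πr² = 0.004072 m².
T⁴ = P/(εσA) + T_w⁴ = 1330/(0.46·5.67×10⁻⁸·0.004072) + (1110)⁴
    = 1.252×10¹³ + 1.518×10¹² = 1.404×10¹³ K⁴.

T ≈ 1940 K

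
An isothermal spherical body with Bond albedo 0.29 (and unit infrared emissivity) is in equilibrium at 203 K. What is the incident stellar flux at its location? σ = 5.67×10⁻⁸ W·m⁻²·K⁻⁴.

S ≈ 542 W/m²

(1−a)S·πr² = σ·4πr²·T⁴ ⇒ S = 4σT⁴/(1−a).
S = 4·5.67×10⁻⁸·1.698×10⁹/0.710.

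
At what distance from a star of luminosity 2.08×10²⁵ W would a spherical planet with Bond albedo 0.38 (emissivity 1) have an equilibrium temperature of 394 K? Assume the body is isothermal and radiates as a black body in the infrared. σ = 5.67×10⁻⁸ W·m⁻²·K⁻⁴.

For an isothermal black-emitting sphere, (1−a)S·πr² = σ·4πr²·T⁴ ⇒ S = 4σT⁴/(1−a).
S = 4·5.67×10⁻⁸·(394)⁴/0.620 = 8815 W/m².
Flux falls as S = L/(4πd²), so d = √(L/(4πS)) = √(2.08×10²⁵/(4π·8815)).

d ≈ 1.37×10¹⁰ m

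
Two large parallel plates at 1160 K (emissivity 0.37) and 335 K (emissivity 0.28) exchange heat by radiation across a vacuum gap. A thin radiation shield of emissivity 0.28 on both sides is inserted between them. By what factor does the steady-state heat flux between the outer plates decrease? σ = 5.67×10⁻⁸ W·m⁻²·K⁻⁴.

Without shield: q₀ = σΔ(T⁴)/(1/ε₁+1/ε₂−1) with denominator 5.274.
With shield the two gaps are in series; the resistances add: (1/ε₁+1/ε_s−1)+(1/ε_s+1/ε₂−1) = 5.274+6.143 = 11.42.
Heat-flux ratio q₀/q = 11.42/5.274.

factor ≈ 2.16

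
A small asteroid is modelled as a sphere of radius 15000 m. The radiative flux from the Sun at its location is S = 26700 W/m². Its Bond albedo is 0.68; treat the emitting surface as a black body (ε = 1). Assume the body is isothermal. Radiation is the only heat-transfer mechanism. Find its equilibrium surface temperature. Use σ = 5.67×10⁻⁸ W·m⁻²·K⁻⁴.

At equilibrium, absorbed power = emitted power.
Absorbing cross-section = πr² = 7.069×10⁸ m²; emitting surface = 4πr² = 2.827×10⁹ m² (ratio 4).
(1−a)S·A_cross = εσ·A_surf·T⁴  ⇒  T⁴ = (1−a)S/(4σ).
T⁴ = 0.320·26700/(4·5.67×10⁻⁸) = 3.767×10¹⁰ K⁴.
T = (3.767×10¹⁰)^(1/4).

T ≈ 441 K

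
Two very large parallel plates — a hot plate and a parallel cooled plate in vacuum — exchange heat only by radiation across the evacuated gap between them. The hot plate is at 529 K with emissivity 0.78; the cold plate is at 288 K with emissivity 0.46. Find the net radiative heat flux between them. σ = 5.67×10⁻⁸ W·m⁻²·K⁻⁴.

For two infinite grey parallel plates, q = σ(T₁⁴ − T₂⁴)/(1/ε₁ + 1/ε₂ − 1).
T₁⁴ − T₂⁴ = 7.831×10¹⁰ − 6.880×10⁹ = 7.143×10¹⁰ K⁴.
1/ε₁ + 1/ε₂ − 1 = 1.282 + 2.174 − 1 = 2.456.
q = 5.67×10⁻⁸ × 7.143×10¹⁰ / 2.456.

q ≈ 1650 W/m²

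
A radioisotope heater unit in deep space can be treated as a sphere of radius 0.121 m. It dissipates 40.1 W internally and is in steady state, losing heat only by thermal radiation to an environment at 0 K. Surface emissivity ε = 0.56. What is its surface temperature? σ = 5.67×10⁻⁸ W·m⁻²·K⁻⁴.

T ≈ 288 K

Steady state: internal power = radiated power, P = εσA T⁴.
Radiating area A = 4πr² = 0.1840 m².
T⁴ = P/(εσA) = 40.1/(0.56·5.67×10⁻⁸·0.1840) = 6.864×10⁹ K⁴.
T = (6.864×10⁹)^(1/4).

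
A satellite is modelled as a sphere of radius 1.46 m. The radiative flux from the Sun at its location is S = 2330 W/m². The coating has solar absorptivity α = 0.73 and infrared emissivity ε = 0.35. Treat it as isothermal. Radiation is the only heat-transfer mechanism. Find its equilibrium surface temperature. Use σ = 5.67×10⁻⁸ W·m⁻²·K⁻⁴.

T ≈ 383 K

At equilibrium, absorbed power = emitted power.
Absorbing cross-section = πr² = 6.697 m²; emitting surface = 4πr² = 26.79 m² (ratio 4).
αS·A_cross = εσ·A_surf·T⁴  ⇒  T⁴ = αS/(ε·4σ).
T⁴ = 0.730·2330/(0.35·4·5.67×10⁻⁸) = 2.143×10¹⁰ K⁴.
T = (2.143×10¹⁰)^(1/4).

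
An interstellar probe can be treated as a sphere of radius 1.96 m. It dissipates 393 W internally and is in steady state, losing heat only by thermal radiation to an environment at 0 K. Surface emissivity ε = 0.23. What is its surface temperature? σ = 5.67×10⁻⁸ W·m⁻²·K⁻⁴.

Steady state: internal power = radiated power, P = εσA T⁴.
Radiating area A = 4πr² = 48.27 m².
T⁴ = P/(εσA) = 393/(0.23·5.67×10⁻⁸·48.27) = 6.243×10⁸ K⁴.
T = (6.243×10⁸)^(1/4).

T ≈ 158 K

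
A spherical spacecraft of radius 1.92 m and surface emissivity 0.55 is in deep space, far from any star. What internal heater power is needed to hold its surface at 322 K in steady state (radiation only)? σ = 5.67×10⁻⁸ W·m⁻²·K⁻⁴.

P = εσ·4πr²·T⁴.
4πr² = 46.32 m²; T⁴ = 1.075×10¹⁰ K⁴.
P = 0.55·5.67×10⁻⁸·46.32·1.075×10¹⁰.

P ≈ 15500 W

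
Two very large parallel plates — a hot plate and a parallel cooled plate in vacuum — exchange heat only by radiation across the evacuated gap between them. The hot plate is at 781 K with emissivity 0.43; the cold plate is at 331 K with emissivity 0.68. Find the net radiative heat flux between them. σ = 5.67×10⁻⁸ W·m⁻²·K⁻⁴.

q ≈ 7300 W/m²

For two infinite grey parallel plates, q = σ(T₁⁴ − T₂⁴)/(1/ε₁ + 1/ε₂ − 1).
T₁⁴ − T₂⁴ = 3.721×10¹¹ − 1.200×10¹⁰ = 3.600×10¹¹ K⁴.
1/ε₁ + 1/ε₂ − 1 = 2.326 + 1.471 − 1 = 2.796.
q = 5.67×10⁻⁸ × 3.600×10¹¹ / 2.796.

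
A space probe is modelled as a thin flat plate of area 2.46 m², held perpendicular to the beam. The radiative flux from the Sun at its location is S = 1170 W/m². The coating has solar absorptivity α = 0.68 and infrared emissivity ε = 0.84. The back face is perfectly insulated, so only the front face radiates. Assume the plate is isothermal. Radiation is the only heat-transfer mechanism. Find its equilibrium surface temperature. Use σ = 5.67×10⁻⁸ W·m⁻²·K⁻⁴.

At equilibrium, absorbed power = emitted power.
Absorbing cross-section = A = 2.460 m²; emitting surface = A = 2.460 m² (ratio 1).
αS·A_cross = εσ·A_surf·T⁴  ⇒  T⁴ = αS/(ε·1σ).
T⁴ = 0.680·1170/(0.84·1·5.67×10⁻⁸) = 1.670×10¹⁰ K⁴.
T = (1.670×10¹⁰)^(1/4).

T ≈ 360 K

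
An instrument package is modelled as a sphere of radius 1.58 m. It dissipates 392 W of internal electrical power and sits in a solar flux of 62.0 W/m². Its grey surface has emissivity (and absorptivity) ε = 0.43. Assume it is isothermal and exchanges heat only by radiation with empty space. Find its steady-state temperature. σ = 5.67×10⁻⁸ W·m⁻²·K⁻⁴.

T ≈ 167 K

At steady state, absorbed solar power + internal power = radiated power.
Absorbed: α·S·A_cross = 0.43·62.0·7.843 = 209.1 W (cross-section πr²).
Total input = 209.1 + 392 = 601.1 W.
Radiated: εσ·A_surf·T⁴ with A_surf = 4πr² = 31.37 m².
T⁴ = 601.1/(0.43·5.67×10⁻⁸·31.37) = 7.859×10⁸ K⁴.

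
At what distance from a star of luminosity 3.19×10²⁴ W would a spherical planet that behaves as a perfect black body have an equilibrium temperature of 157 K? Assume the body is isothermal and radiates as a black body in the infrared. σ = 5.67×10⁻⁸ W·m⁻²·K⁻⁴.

d ≈ 4.29×10¹⁰ m

For an isothermal black-emitting sphere, (1−a)S·πr² = σ·4πr²·T⁴ ⇒ S = 4σT⁴/(1−a).
S = 4·5.67×10⁻⁸·(157)⁴/1.00 = 137.8 W/m².
Flux falls as S = L/(4πd²), so d = √(L/(4πS)) = √(3.19×10²⁴/(4π·137.8)).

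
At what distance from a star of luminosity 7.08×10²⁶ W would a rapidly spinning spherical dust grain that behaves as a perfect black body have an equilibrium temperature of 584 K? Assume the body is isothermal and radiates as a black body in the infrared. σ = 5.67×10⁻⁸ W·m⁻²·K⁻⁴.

d ≈ 4.62×10¹⁰ m

For an isothermal black-emitting sphere, (1−a)S·πr² = σ·4πr²·T⁴ ⇒ S = 4σT⁴/(1−a).
S = 4·5.67×10⁻⁸·(584)⁴/1.00 = 26380 W/m².
Flux falls as S = L/(4πd²), so d = √(L/(4πS)) = √(7.08×10²⁶/(4π·26380)).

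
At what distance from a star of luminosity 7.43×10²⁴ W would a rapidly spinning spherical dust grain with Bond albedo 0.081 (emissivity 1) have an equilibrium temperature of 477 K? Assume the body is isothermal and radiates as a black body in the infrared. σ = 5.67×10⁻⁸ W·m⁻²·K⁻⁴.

d ≈ 6.80×10⁹ m

For an isothermal black-emitting sphere, (1−a)S·πr² = σ·4πr²·T⁴ ⇒ S = 4σT⁴/(1−a).
S = 4·5.67×10⁻⁸·(477)⁴/0.919 = 12780 W/m².
Flux falls as S = L/(4πd²), so d = √(L/(4πS)) = √(7.43×10²⁴/(4π·12780)).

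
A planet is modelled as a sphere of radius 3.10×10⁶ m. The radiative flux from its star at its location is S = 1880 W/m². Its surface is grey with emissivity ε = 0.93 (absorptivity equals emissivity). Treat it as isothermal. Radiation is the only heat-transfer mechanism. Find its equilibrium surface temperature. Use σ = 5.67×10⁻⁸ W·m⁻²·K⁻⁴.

At equilibrium, absorbed power = emitted power.
Absorbing cross-section = πr² = 3.019×10¹³ m²; emitting surface = 4πr² = 1.208×10¹⁴ m² (ratio 4).
εS·A_cross = εσ·A_surf·T⁴  ⇒  T⁴ = S/(4σ)   (ε cancels).
T⁴ = 1880/(4·5.67×10⁻⁸) = 8.289×10⁹ K⁴.
T = (8.289×10⁹)^(1/4).

T ≈ 302 K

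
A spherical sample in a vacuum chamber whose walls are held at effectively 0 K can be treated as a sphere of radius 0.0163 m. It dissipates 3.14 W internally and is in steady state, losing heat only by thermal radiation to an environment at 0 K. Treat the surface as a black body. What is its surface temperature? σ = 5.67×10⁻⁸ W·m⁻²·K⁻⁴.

Steady state: internal power = radiated power, P = εσA T⁴.
Radiating area A = 4πr² = 0.003339 m².
T⁴ = P/(εσA) = 3.14/(1.0·5.67×10⁻⁸·0.003339) = 1.659×10¹⁰ K⁴.
T = (1.659×10¹⁰)^(1/4).

T ≈ 359 K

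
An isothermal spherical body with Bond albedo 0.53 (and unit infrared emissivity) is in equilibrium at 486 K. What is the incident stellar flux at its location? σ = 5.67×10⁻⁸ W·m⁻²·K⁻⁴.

S ≈ 26900 W/m²

(1−a)S·πr² = σ·4πr²·T⁴ ⇒ S = 4σT⁴/(1−a).
S = 4·5.67×10⁻⁸·5.579×10¹⁰/0.470.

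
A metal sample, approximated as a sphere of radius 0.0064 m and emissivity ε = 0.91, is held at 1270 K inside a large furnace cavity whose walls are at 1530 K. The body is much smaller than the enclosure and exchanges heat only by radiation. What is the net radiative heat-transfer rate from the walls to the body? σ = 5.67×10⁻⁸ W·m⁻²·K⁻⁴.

For a small grey body in a large enclosure: P_net = εσA(T_body⁴ − T_wall⁴).
A = 4πr² = 5.147×10⁻⁴ m²; T_body⁴ − T_wall⁴ = 2.601×10¹² − 5.480×10¹² = -2.878×10¹² K⁴.
|P_net| = 0.91·5.67×10⁻⁸·5.147×10⁻⁴·2.878×10¹².

P_net ≈ 76.4 W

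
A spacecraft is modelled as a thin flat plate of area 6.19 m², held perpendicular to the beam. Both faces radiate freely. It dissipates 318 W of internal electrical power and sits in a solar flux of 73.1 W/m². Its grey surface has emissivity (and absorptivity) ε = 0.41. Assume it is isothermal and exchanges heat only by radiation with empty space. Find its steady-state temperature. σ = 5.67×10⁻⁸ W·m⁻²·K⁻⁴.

At steady state, absorbed solar power + internal power = radiated power.
Absorbed: α·S·A_cross = 0.41·73.1·6.190 = 185.5 W (cross-section A).
Total input = 185.5 + 318 = 503.5 W.
Radiated: εσ·A_surf·T⁴ with A_surf = 2A = 12.38 m².
T⁴ = 503.5/(0.41·5.67×10⁻⁸·12.38) = 1.750×10⁹ K⁴.

T ≈ 205 K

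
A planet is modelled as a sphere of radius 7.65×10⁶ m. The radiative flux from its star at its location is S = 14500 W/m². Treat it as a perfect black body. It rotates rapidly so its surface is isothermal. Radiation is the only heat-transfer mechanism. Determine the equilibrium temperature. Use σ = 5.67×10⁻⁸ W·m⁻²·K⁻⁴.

At equilibrium, absorbed power = emitted power.
Absorbing cross-section = πr² = 1.839×10¹⁴ m²; emitting surface = 4πr² = 7.354×10¹⁴ m² (ratio 4).
S·A_cross = εσ·A_surf·T⁴  ⇒  T⁴ = S/(4σ).
T⁴ = 1.00·14500/(4·5.67×10⁻⁸) = 6.393×10¹⁰ K⁴.
T = (6.393×10¹⁰)^(1/4).

T ≈ 503 K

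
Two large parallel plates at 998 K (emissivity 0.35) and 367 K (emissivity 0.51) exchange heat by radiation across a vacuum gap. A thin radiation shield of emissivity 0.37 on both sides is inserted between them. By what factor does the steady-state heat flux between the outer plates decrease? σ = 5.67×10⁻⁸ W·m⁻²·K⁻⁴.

Without shield: q₀ = σΔ(T⁴)/(1/ε₁+1/ε₂−1) with denominator 3.818.
With shield the two gaps are in series; the resistances add: (1/ε₁+1/ε_s−1)+(1/ε_s+1/ε₂−1) = 4.560+3.663 = 8.223.
Heat-flux ratio q₀/q = 8.223/3.818.

factor ≈ 2.15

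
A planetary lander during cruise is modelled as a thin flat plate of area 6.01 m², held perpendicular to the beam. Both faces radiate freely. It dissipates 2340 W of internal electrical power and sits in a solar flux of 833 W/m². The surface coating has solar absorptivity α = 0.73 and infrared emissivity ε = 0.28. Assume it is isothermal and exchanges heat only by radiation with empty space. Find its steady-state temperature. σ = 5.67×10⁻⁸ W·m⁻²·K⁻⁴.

T ≈ 421 K

At steady state, absorbed solar power + internal power = radiated power.
Absorbed: α·S·A_cross = 0.73·833·6.010 = 3655 W (cross-section A).
Total input = 3655 + 2340 = 5995 W.
Radiated: εσ·A_surf·T⁴ with A_surf = 2A = 12.02 m².
T⁴ = 5995/(0.28·5.67×10⁻⁸·12.02) = 3.141×10¹⁰ K⁴.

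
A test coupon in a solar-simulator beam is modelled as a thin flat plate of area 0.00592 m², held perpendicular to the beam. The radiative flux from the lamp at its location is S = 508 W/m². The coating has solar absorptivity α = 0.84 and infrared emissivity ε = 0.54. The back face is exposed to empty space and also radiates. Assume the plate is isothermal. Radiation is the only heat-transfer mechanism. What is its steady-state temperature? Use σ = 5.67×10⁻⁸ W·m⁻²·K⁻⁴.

T ≈ 289 K

At equilibrium, absorbed power = emitted power.
Absorbing cross-section = A = 0.005920 m²; emitting surface = 2A = 0.01184 m² (ratio 2).
αS·A_cross = εσ·A_surf·T⁴  ⇒  T⁴ = αS/(ε·2σ).
T⁴ = 0.840·508/(0.54·2·5.67×10⁻⁸) = 6.968×10⁹ K⁴.
T = (6.968×10⁹)^(1/4).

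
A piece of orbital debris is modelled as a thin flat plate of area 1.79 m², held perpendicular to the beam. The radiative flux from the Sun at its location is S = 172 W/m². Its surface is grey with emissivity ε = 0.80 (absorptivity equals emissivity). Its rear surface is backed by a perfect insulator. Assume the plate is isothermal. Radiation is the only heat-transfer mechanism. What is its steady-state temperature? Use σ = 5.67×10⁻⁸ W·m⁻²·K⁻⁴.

At equilibrium, absorbed power = emitted power.
Absorbing cross-section = A = 1.790 m²; emitting surface = A = 1.790 m² (ratio 1).
εS·A_cross = εσ·A_surf·T⁴  ⇒  T⁴ = S/(1σ)   (ε cancels).
T⁴ = 172/(1·5.67×10⁻⁸) = 3.034×10⁹ K⁴.
T = (3.034×10⁹)^(1/4).

T ≈ 235 K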